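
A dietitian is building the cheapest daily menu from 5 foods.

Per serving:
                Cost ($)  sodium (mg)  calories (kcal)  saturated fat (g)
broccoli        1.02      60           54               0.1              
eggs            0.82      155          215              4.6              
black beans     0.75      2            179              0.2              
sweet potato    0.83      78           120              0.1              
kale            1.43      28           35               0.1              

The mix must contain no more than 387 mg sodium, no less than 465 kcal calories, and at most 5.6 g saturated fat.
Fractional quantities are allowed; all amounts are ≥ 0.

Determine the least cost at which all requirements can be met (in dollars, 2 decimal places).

$1.85

Let x1 = servings of broccoli, x2 = servings of eggs, x3 = servings of black beans, x4 = servings of sweet potato, x5 = servings of kale.
min 1.02x1 + 0.82x2 + 0.75x3 + 0.83x4 + 1.43x5 s.t.:
  60x1 + 155x2 + 2x3 + 78x4 + 28x5 ≤ 387   (sodium)
  54x1 + 215x2 + 179x3 + 120x4 + 35x5 ≥ 465   (calories)
  0.1x1 + 4.6x2 + 0.2x3 + 0.1x4 + 0.1x5 ≤ 5.6   (saturated fat)
  x1, x2, x3, x4, x5 ≥ 0.
The minimum-cost mix takes nothing from broccoli, sweet potato, kale — only eggs, black beans. The calories and saturated fat requirements are met with equality.
That vertex is x2 = 1.165, x3 = 1.198.
Objective = 0.82·1.165 + 0.75·1.198 = 1.8538.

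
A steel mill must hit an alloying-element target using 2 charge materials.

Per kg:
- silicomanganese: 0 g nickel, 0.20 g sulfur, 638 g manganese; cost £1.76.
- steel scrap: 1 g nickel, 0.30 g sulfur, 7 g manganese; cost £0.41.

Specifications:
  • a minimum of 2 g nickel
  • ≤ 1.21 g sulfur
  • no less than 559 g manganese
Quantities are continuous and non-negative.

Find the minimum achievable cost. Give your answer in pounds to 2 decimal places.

£2.32

This is a linear program. Let x1 = kg of silicomanganese, x2 = kg of steel scrap.
Minimize 1.76x1 + 0.41x2 subject to:
  1x2 ≥ 2   (nickel)
  0.2x1 + 0.3x2 ≤ 1.21   (sulfur)
  638x1 + 7x2 ≥ 559   (manganese)
  x1, x2 ≥ 0.
Both inputs are positive at the optimum. There the nickel and manganese constraints are tight.
That vertex is x1 = 0.8542, x2 = 2.
Hence cost = 1.76·0.8542 + 0.41·2 = £2.3234.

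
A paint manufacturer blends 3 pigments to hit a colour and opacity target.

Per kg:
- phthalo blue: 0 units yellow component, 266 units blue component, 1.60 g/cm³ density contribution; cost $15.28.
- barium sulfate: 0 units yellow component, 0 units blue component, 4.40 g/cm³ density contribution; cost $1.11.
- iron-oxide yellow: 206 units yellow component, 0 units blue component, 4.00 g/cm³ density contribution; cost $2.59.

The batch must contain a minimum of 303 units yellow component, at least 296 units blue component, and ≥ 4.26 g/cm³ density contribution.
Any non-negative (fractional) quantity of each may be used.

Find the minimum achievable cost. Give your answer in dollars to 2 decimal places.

$20.81

This is a linear program. Let x1 = kg of phthalo blue, x2 = kg of barium sulfate, x3 = kg of iron-oxide yellow.
min 15.28x1 + 1.11x2 + 2.59x3 subject to:
  206x3 ≥ 303   (yellow component)
  266x1 ≥ 296   (blue component)
  1.6x1 + 4.4x2 + 4x3 ≥ 4.26   (density contribution)
  x1, x2, x3 ≥ 0.
The minimum-cost mix takes nothing from barium sulfate — only phthalo blue, iron-oxide yellow. The yellow component and blue component requirements are met with equality.
Optimal quantities: phthalo blue = 1.1128 kg, iron-oxide yellow = 1.4709 kg.
Total cost: 15.28·1.1128 + 2.59·1.4709 = 20.8132.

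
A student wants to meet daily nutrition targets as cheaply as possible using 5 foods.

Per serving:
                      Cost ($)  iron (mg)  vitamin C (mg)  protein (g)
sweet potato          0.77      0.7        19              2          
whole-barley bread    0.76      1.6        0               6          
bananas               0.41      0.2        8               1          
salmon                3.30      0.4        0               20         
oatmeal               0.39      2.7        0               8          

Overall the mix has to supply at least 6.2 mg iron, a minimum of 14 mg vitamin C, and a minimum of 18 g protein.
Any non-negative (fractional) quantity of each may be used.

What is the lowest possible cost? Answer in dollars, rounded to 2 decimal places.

$1.39

Let x1 = servings of sweet potato, x2 = servings of whole-barley bread, x3 = servings of bananas, x4 = servings of salmon, x5 = servings of oatmeal.
Minimize 0.77x1 + 0.76x2 + 0.41x3 + 3.3x4 + 0.39x5 subject to:
  0.7x1 + 1.6x2 + 0.2x3 + 0.4x4 + 2.7x5 ≥ 6.2   (iron)
  19x1 + 8x3 ≥ 14   (vitamin C)
  2x1 + 6x2 + 1x3 + 20x4 + 8x5 ≥ 18   (protein)
  x1, x2, x3, x4, x5 ≥ 0.
The cheapest feasible vertex uses only sweet potato, oatmeal; whole-barley bread, bananas, salmon are not used. The iron and vitamin C requirements are met with equality.
That vertex is x1 = 0.7368, x5 = 2.105.
Total cost: 0.77·0.7368 + 0.39·2.105 = 1.3883.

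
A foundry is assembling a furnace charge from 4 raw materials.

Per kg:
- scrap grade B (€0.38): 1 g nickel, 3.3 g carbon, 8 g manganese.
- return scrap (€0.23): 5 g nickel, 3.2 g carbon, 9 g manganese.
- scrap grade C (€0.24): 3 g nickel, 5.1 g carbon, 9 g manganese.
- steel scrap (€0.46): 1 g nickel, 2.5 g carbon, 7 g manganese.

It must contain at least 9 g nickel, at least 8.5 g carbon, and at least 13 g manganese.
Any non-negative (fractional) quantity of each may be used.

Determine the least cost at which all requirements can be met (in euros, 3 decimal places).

Let x1 = kg of scrap grade B, x2 = kg of return scrap, x3 = kg of scrap grade C, x4 = kg of steel scrap.
Minimise 0.38x1 + 0.23x2 + 0.24x3 + 0.46x4 with:
  1x1 + 5x2 + 3x3 + 1x4 ≥ 9   (nickel)
  3.3x1 + 3.2x2 + 5.1x3 + 2.5x4 ≥ 8.5   (carbon)
  8x1 + 9x2 + 9x3 + 7x4 ≥ 13   (manganese)
  x1, x2, x3, x4 ≥ 0.
The minimum-cost mix takes nothing from scrap grade B, steel scrap — only return scrap, scrap grade C. Binding constraints: nickel and carbon.
That vertex is x2 = 1.283, x3 = 0.8616.
Objective = 0.23·1.283 + 0.24·0.8616 = 0.50187.

€0.502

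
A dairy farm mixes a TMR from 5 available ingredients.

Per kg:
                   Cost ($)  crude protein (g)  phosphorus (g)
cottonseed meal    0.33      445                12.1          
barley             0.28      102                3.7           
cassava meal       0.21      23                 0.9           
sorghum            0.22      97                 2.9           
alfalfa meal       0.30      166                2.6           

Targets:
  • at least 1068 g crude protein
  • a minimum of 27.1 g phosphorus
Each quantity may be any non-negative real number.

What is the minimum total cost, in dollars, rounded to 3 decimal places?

$0.792

Set it up as a linear program. Let x1 = kg of cottonseed meal, x2 = kg of barley, x3 = kg of cassava meal, x4 = kg of sorghum, x5 = kg of alfalfa meal.
min 0.33x1 + 0.28x2 + 0.21x3 + 0.22x4 + 0.3x5 s.t.:
  445x1 + 102x2 + 23x3 + 97x4 + 166x5 ≥ 1068   (crude protein)
  12.1x1 + 3.7x2 + 0.9x3 + 2.9x4 + 2.6x5 ≥ 27.1   (phosphorus)
  x1, x2, x3, x4, x5 ≥ 0.
The minimum-cost mix takes nothing from barley, cassava meal, sorghum, alfalfa meal — only cottonseed meal. The crude protein requirement is met with equality.
That vertex is x1 = 2.4.
Cost = 0.33·2.4 = 0.79200.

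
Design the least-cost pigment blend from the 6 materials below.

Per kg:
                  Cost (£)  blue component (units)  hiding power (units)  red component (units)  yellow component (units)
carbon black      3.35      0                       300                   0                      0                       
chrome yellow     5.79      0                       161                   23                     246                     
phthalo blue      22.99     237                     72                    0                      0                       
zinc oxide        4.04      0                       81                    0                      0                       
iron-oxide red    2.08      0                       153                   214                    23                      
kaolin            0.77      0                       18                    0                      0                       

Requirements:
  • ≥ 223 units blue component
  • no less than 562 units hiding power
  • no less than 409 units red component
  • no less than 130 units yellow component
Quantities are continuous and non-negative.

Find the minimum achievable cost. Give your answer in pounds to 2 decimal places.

£29.26

Set it up as a linear program. Let x1 = kg of carbon black, x2 = kg of chrome yellow, x3 = kg of phthalo blue, x4 = kg of zinc oxide, x5 = kg of iron-oxide red, x6 = kg of kaolin.
Minimise 3.35x1 + 5.79x2 + 22.99x3 + 4.04x4 + 2.08x5 + 0.77x6 with:
  237x3 ≥ 223   (blue component)
  300x1 + 161x2 + 72x3 + 81x4 + 153x5 + 18x6 ≥ 562   (hiding power)
  23x2 + 214x5 ≥ 409   (red component)
  246x2 + 23x5 ≥ 130   (yellow component)
  x1, x2, x3, x4, x5, x6 ≥ 0.
The cheapest feasible vertex uses only chrome yellow, phthalo blue, iron-oxide red; carbon black, zinc oxide, kaolin are not used. There the blue component, hiding power, yellow component constraints are tight.
Solving gives x2 = 0.25113, x3 = 0.94093, x5 = 2.9661.
Total cost: 5.79·0.25113 + 22.99·0.94093 + 2.08·2.9661 = 29.2555.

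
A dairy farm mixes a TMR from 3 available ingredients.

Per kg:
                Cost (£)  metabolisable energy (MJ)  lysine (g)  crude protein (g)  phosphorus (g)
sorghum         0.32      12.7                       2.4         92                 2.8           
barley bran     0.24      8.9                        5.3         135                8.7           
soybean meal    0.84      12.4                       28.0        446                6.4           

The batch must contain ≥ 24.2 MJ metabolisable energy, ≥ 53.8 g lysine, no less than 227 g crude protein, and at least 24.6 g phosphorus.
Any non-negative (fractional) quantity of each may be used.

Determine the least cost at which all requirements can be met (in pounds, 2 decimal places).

£1.75

Let x1 = kg of sorghum, x2 = kg of barley bran, x3 = kg of soybean meal.
min 0.32x1 + 0.24x2 + 0.84x3 subject to:
  12.7x1 + 8.9x2 + 12.4x3 ≥ 24.2   (metabolisable energy)
  2.4x1 + 5.3x2 + 28x3 ≥ 53.8   (lysine)
  92x1 + 135x2 + 446x3 ≥ 227   (crude protein)
  2.8x1 + 8.7x2 + 6.4x3 ≥ 24.6   (phosphorus)
  x1, x2, x3 ≥ 0.
The minimum-cost mix takes nothing from sorghum — only barley bran, soybean meal. The lysine and phosphorus requirements are met with equality.
Solving gives x2 = 1.643, x3 = 1.61.
Hence cost = 0.24·1.643 + 0.84·1.61 = £1.7467.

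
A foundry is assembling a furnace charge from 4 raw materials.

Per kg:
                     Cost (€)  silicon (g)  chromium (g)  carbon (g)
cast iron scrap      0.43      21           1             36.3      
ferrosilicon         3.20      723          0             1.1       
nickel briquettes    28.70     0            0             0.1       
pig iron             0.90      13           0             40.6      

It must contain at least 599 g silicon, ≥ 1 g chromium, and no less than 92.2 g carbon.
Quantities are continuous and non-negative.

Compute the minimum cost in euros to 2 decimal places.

Let x1 = kg of cast iron scrap, x2 = kg of ferrosilicon, x3 = kg of nickel briquettes, x4 = kg of pig iron.
min 0.43x1 + 3.2x2 + 28.7x3 + 0.9x4 subject to:
  21x1 + 723x2 + 13x4 ≥ 599   (silicon)
  1x1 ≥ 1   (chromium)
  36.3x1 + 1.1x2 + 0.1x3 + 40.6x4 ≥ 92.2   (carbon)
  x1, x2, x3, x4 ≥ 0.
The cheapest feasible vertex uses only cast iron scrap, ferrosilicon; nickel briquettes, pig iron are not used. Binding constraints: silicon and carbon.
That vertex is x1 = 2.517, x2 = 0.7554.
Hence cost = 0.43·2.517 + 3.2·0.7554 = €3.4996.

€3.50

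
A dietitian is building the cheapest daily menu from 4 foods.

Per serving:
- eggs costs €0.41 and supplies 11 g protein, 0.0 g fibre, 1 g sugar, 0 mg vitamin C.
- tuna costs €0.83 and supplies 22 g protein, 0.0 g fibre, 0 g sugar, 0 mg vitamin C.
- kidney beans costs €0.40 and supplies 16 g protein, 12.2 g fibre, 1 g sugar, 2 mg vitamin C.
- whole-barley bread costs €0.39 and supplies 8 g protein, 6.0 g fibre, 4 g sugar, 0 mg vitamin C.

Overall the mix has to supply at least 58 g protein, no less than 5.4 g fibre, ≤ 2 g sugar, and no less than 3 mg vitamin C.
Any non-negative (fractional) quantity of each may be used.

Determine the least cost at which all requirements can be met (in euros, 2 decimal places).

€1.78

Let x1 = servings of eggs, x2 = servings of tuna, x3 = servings of kidney beans, x4 = servings of whole-barley bread.
Minimize 0.41x1 + 0.83x2 + 0.4x3 + 0.39x4 s.t.:
  11x1 + 22x2 + 16x3 + 8x4 ≥ 58   (protein)
  12.2x3 + 6x4 ≥ 5.4   (fibre)
  1x1 + 1x3 + 4x4 ≤ 2   (sugar)
  2x3 ≥ 3   (vitamin C)
  x1, x2, x3, x4 ≥ 0.
The optimal basis is {tuna, kidney beans}; eggs, whole-barley bread drop out. Binding constraints: protein and sugar.
Solving gives x2 = 1.182, x3 = 2.
Total cost: 0.83·1.182 + 0.4·2 = 1.7811.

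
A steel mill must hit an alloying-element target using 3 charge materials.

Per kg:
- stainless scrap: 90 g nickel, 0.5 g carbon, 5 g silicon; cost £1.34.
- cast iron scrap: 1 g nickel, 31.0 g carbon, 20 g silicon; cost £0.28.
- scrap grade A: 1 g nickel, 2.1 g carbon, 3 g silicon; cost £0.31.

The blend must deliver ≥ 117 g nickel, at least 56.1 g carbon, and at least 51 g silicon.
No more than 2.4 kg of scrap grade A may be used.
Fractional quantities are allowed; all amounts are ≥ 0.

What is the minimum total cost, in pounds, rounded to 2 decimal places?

£2.33

Let x1 = kg of stainless scrap, x2 = kg of cast iron scrap, x3 = kg of scrap grade A.
Minimize 1.34x1 + 0.28x2 + 0.31x3 with:
  90x1 + 1x2 + 1x3 ≥ 117   (nickel)
  0.5x1 + 31x2 + 2.1x3 ≥ 56.1   (carbon)
  5x1 + 20x2 + 3x3 ≥ 51   (silicon)
  x3 ≤ 2.4
  x1, x2, x3 ≥ 0.
The optimal basis is {stainless scrap, cast iron scrap}; scrap grade A drops out. The nickel and silicon requirements are met with equality.
That vertex is x1 = 1.275, x2 = 2.231.
Cost = 1.34·1.275 + 0.28·2.231 = 2.3332.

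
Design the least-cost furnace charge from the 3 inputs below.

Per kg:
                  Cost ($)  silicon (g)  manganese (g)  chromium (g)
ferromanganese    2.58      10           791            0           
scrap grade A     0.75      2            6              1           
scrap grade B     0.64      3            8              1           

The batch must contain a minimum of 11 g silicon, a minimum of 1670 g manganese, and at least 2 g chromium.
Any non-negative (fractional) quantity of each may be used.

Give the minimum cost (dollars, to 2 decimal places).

Let x1 = kg of ferromanganese, x2 = kg of scrap grade A, x3 = kg of scrap grade B.
min 2.58x1 + 0.75x2 + 0.64x3 with:
  10x1 + 2x2 + 3x3 ≥ 11   (silicon)
  791x1 + 6x2 + 8x3 ≥ 1670   (manganese)
  1x2 + 1x3 ≥ 2   (chromium)
  x1, x2, x3 ≥ 0.
The optimal basis is {ferromanganese, scrap grade B}; scrap grade A drops out. There the manganese and chromium constraints are tight.
Solving gives x1 = 2.091, x3 = 2.
Hence cost = 2.58·2.091 + 0.64·2 = $6.6748.

$6.67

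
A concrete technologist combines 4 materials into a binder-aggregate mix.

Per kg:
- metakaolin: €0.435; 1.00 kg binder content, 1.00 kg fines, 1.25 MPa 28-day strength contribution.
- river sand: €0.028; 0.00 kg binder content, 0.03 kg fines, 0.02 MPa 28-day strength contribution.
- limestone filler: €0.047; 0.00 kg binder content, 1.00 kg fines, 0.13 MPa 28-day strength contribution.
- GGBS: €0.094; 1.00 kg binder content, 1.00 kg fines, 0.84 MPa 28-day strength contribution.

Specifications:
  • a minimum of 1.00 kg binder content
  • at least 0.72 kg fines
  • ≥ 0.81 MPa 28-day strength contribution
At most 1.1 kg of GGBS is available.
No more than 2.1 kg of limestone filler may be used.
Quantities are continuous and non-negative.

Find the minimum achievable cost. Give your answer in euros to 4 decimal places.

Set it up as a linear program. Let x1 = kg of metakaolin, x2 = kg of river sand, x3 = kg of limestone filler, x4 = kg of GGBS.
Minimize 0.435x1 + 0.028x2 + 0.047x3 + 0.094x4 s.t.:
  1x1 + 1x4 ≥ 1   (binder content)
  1x1 + 0.03x2 + 1x3 + 1x4 ≥ 0.72   (fines)
  1.25x1 + 0.02x2 + 0.13x3 + 0.84x4 ≥ 0.81   (28-day strength contribution)
  x4 ≤ 1.1
  x3 ≤ 2.1
  x1, x2, x3, x4 ≥ 0.
The optimal basis is {GGBS}; metakaolin, river sand, limestone filler drop out. There the binder content constraint is tight.
So GGBS = 1 kg.
Cost = 0.094·1 = 0.094000.

€0.0940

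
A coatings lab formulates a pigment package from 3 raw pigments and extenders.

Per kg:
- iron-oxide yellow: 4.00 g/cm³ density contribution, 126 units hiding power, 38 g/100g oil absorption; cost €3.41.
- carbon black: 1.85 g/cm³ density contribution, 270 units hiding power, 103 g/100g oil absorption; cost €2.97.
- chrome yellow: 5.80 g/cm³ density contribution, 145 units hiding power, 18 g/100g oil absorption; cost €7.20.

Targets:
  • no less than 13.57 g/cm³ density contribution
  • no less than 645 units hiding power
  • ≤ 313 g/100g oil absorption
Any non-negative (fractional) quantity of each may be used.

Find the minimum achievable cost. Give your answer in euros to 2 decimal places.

€13.00

Let x1 = kg of iron-oxide yellow, x2 = kg of carbon black, x3 = kg of chrome yellow.
Minimize 3.41x1 + 2.97x2 + 7.2x3 subject to:
  4x1 + 1.85x2 + 5.8x3 ≥ 13.57   (density contribution)
  126x1 + 270x2 + 145x3 ≥ 645   (hiding power)
  38x1 + 103x2 + 18x3 ≤ 313   (oil absorption)
  x1, x2, x3 ≥ 0.
The cheapest feasible vertex uses only iron-oxide yellow, carbon black; chrome yellow is not used. There the density contribution and hiding power constraints are tight.
So iron-oxide yellow = 2.917 kg, carbon black = 1.027 kg.
Objective = 3.41·2.917 + 2.97·1.027 = 12.9972.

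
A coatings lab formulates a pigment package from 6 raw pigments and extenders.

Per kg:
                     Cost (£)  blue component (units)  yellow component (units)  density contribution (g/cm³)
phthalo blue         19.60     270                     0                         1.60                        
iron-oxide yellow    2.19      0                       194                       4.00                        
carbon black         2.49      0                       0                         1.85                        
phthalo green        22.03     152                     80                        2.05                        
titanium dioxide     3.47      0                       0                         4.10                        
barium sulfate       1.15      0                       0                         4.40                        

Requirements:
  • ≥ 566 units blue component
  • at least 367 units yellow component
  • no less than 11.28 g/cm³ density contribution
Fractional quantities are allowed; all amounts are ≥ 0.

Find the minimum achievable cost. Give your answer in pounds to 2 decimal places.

Let x1 = kg of phthalo blue, x2 = kg of iron-oxide yellow, x3 = kg of carbon black, x4 = kg of phthalo green, x5 = kg of titanium dioxide, x6 = kg of barium sulfate.
Minimise 19.6x1 + 2.19x2 + 2.49x3 + 22.03x4 + 3.47x5 + 1.15x6 s.t.:
  270x1 + 152x4 ≥ 566   (blue component)
  194x2 + 80x4 ≥ 367   (yellow component)
  1.6x1 + 4x2 + 1.85x3 + 2.05x4 + 4.1x5 + 4.4x6 ≥ 11.28   (density contribution)
  x1, x2, x3, x4, x5, x6 ≥ 0.
At the optimum only phthalo blue, iron-oxide yellow, barium sulfate are positive (carbon black, phthalo green, titanium dioxide = 0). The blue component, yellow component, density contribution requirements are met with equality.
Optimal quantities: phthalo blue = 2.096 kg, iron-oxide yellow = 1.892 kg, barium sulfate = 0.08157 kg.
Total cost: 19.6·2.096 + 2.19·1.892 + 1.15·0.08157 = 45.3189.

£45.32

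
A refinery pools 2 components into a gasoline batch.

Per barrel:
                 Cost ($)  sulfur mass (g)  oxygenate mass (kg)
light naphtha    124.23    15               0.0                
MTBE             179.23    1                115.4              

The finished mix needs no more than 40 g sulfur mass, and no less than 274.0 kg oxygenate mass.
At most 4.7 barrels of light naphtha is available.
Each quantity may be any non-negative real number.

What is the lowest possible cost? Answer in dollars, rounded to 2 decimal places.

$425.55

Let x1 = barrels of light naphtha, x2 = barrels of MTBE.
Minimize 124.23x1 + 179.23x2 with:
  15x1 + 1x2 ≤ 40   (sulfur mass)
  115.4x2 ≥ 274   (oxygenate mass)
  x1 ≤ 4.7
  x1, x2 ≥ 0.
At the optimum only MTBE is positive (light naphtha = 0). Binding constraint: oxygenate mass.
Solving gives x2 = 2.37435.
Total cost: 179.23·2.37435 = 425.5548.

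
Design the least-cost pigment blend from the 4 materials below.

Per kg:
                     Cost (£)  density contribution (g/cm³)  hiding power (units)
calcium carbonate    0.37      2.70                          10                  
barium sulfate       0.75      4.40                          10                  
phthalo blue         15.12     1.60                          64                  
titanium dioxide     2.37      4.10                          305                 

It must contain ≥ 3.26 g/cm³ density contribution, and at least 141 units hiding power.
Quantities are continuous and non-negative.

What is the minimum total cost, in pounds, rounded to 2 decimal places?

Let x1 = kg of calcium carbonate, x2 = kg of barium sulfate, x3 = kg of phthalo blue, x4 = kg of titanium dioxide.
Minimise 0.37x1 + 0.75x2 + 15.12x3 + 2.37x4 s.t.:
  2.7x1 + 4.4x2 + 1.6x3 + 4.1x4 ≥ 3.26   (density contribution)
  10x1 + 10x2 + 64x3 + 305x4 ≥ 141   (hiding power)
  x1, x2, x3, x4 ≥ 0.
The cheapest feasible vertex uses only calcium carbonate, titanium dioxide; barium sulfate, phthalo blue are not used. There the density contribution and hiding power constraints are tight.
Optimal quantities: calcium carbonate = 0.5319 kg, titanium dioxide = 0.4449 kg.
Hence cost = 0.37·0.5319 + 2.37·0.4449 = £1.2512.

£1.25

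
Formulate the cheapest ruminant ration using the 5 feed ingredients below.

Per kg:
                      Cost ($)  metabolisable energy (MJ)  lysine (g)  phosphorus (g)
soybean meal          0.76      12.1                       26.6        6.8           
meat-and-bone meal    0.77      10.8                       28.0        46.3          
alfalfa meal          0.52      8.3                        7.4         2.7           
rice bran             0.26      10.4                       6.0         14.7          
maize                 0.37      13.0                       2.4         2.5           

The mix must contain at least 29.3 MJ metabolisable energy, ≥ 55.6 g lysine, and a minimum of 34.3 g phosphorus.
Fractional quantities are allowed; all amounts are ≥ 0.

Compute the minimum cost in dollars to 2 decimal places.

This is a linear program. Let x1 = kg of soybean meal, x2 = kg of meat-and-bone meal, x3 = kg of alfalfa meal, x4 = kg of rice bran, x5 = kg of maize.
min 0.76x1 + 0.77x2 + 0.52x3 + 0.26x4 + 0.37x5 s.t.:
  12.1x1 + 10.8x2 + 8.3x3 + 10.4x4 + 13x5 ≥ 29.3   (metabolisable energy)
  26.6x1 + 28x2 + 7.4x3 + 6x4 + 2.4x5 ≥ 55.6   (lysine)
  6.8x1 + 46.3x2 + 2.7x3 + 14.7x4 + 2.5x5 ≥ 34.3   (phosphorus)
  x1, x2, x3, x4, x5 ≥ 0.
At the optimum only meat-and-bone meal, rice bran are positive (soybean meal, alfalfa meal, maize = 0). The metabolisable energy and lysine requirements are met with equality.
Solving gives x2 = 1.778, x4 = 0.9714.
Objective = 0.77·1.778 + 0.26·0.9714 = 1.6216.

$1.62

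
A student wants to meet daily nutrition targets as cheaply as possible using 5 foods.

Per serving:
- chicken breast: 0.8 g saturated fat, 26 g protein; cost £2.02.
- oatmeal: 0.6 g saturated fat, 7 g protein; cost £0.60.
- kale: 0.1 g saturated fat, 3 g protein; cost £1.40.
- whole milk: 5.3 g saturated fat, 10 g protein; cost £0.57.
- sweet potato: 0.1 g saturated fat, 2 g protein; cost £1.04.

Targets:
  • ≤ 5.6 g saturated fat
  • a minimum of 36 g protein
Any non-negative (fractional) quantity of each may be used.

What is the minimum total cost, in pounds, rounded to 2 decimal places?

This is a linear program. Let x1 = servings of chicken breast, x2 = servings of oatmeal, x3 = servings of kale, x4 = servings of whole milk, x5 = servings of sweet potato.
Minimise 2.02x1 + 0.6x2 + 1.4x3 + 0.57x4 + 1.04x5 s.t.:
  0.8x1 + 0.6x2 + 0.1x3 + 5.3x4 + 0.1x5 ≤ 5.6   (saturated fat)
  26x1 + 7x2 + 3x3 + 10x4 + 2x5 ≥ 36   (protein)
  x1, x2, x3, x4, x5 ≥ 0.
The cheapest feasible vertex uses only chicken breast, whole milk; oatmeal, kale, sweet potato are not used. Binding constraints: saturated fat and protein.
Optimal quantities: chicken breast = 1.039 servings, whole milk = 0.8998 servings.
Total cost: 2.02·1.039 + 0.57·0.8998 = 2.6117.

£2.61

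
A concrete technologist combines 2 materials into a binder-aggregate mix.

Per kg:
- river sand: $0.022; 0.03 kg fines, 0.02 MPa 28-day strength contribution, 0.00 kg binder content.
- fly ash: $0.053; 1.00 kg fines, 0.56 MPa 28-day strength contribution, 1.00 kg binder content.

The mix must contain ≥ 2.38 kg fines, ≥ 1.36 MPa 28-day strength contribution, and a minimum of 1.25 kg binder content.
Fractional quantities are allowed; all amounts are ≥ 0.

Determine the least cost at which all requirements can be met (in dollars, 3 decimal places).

$0.129

Set it up as a linear program. Let x1 = kg of river sand, x2 = kg of fly ash.
min 0.022x1 + 0.053x2 s.t.:
  0.03x1 + 1x2 ≥ 2.38   (fines)
  0.02x1 + 0.56x2 ≥ 1.36   (28-day strength contribution)
  1x2 ≥ 1.25   (binder content)
  x1, x2 ≥ 0.
The optimal basis is {fly ash}; river sand drops out. There the 28-day strength contribution constraint is tight.
So fly ash = 2.429 kg.
Cost = 0.053·2.429 = 0.12874.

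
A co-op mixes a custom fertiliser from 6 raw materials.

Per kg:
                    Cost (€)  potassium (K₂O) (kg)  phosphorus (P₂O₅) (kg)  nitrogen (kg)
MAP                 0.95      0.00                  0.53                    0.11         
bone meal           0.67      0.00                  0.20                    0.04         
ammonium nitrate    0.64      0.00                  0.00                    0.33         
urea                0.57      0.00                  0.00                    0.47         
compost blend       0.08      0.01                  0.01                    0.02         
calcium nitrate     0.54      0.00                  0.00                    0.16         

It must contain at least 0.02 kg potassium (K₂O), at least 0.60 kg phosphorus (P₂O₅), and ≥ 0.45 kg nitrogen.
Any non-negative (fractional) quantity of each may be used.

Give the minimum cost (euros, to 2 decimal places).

€1.55

Treat it as an LP. Let x1 = kg of MAP, x2 = kg of bone meal, x3 = kg of ammonium nitrate, x4 = kg of urea, x5 = kg of compost blend, x6 = kg of calcium nitrate.
Minimize 0.95x1 + 0.67x2 + 0.64x3 + 0.57x4 + 0.08x5 + 0.54x6 subject to:
  0.01x5 ≥ 0.02   (potassium (K₂O))
  0.53x1 + 0.2x2 + 0.01x5 ≥ 0.6   (phosphorus (P₂O₅))
  0.11x1 + 0.04x2 + 0.33x3 + 0.47x4 + 0.02x5 + 0.16x6 ≥ 0.45   (nitrogen)
  x1, x2, x3, x4, x5, x6 ≥ 0.
At the optimum only MAP, urea, compost blend are positive (bone meal, ammonium nitrate, calcium nitrate = 0). Binding constraints: potassium (K₂O), phosphorus (P₂O₅), nitrogen.
That vertex is x1 = 1.094, x4 = 0.6162, x5 = 2.
Objective = 0.95·1.094 + 0.57·0.6162 + 0.08·2 = 1.5505.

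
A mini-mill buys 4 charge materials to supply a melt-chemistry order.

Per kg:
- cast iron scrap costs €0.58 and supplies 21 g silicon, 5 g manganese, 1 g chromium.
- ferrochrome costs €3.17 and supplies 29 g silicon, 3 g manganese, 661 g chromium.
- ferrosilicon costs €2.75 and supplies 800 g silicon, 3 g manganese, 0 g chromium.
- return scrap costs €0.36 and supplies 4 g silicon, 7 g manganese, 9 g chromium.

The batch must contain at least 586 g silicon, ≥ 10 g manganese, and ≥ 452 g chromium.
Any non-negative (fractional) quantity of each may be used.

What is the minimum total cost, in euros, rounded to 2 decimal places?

€4.37

Treat it as an LP. Let x1 = kg of cast iron scrap, x2 = kg of ferrochrome, x3 = kg of ferrosilicon, x4 = kg of return scrap.
Minimise 0.58x1 + 3.17x2 + 2.75x3 + 0.36x4 with:
  21x1 + 29x2 + 800x3 + 4x4 ≥ 586   (silicon)
  5x1 + 3x2 + 3x3 + 7x4 ≥ 10   (manganese)
  1x1 + 661x2 + 9x4 ≥ 452   (chromium)
  x1, x2, x3, x4 ≥ 0.
At the optimum only ferrochrome, ferrosilicon, return scrap are positive (cast iron scrap = 0). There the silicon, manganese, chromium constraints are tight.
Solving gives x2 = 0.6724, x3 = 0.7039, x4 = 0.8387.
Hence cost = 3.17·0.6724 + 2.75·0.7039 + 0.36·0.8387 = €4.3692.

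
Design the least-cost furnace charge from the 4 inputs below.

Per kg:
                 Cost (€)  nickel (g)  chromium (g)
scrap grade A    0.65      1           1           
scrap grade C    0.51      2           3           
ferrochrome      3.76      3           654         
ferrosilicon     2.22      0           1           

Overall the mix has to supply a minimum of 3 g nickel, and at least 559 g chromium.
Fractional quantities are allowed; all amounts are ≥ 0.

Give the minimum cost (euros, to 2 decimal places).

€3.32

Set it up as a linear program. Let x1 = kg of scrap grade A, x2 = kg of scrap grade C, x3 = kg of ferrochrome, x4 = kg of ferrosilicon.
Minimize 0.65x1 + 0.51x2 + 3.76x3 + 2.22x4 s.t.:
  1x1 + 2x2 + 3x3 ≥ 3   (nickel)
  1x1 + 3x2 + 654x3 + 1x4 ≥ 559   (chromium)
  x1, x2, x3, x4 ≥ 0.
The optimal basis is {scrap grade C, ferrochrome}; scrap grade A, ferrosilicon drop out. The nickel and chromium requirements are met with equality.
Solving gives x2 = 0.2194, x3 = 0.8537.
Cost = 0.51·0.2194 + 3.76·0.8537 = 3.3218.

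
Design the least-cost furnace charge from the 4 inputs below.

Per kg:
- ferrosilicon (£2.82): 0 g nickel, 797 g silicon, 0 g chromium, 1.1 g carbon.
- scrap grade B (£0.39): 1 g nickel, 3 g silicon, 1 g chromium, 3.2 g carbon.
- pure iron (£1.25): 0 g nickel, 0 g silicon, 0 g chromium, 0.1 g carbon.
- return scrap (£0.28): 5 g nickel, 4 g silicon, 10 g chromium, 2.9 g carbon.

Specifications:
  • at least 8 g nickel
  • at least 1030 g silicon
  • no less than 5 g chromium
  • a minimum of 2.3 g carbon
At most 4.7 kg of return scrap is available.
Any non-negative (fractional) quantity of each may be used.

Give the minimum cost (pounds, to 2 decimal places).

£4.07

Let x1 = kg of ferrosilicon, x2 = kg of scrap grade B, x3 = kg of pure iron, x4 = kg of return scrap.
min 2.82x1 + 0.39x2 + 1.25x3 + 0.28x4 s.t.:
  1x2 + 5x4 ≥ 8   (nickel)
  797x1 + 3x2 + 4x4 ≥ 1030   (silicon)
  1x2 + 10x4 ≥ 5   (chromium)
  1.1x1 + 3.2x2 + 0.1x3 + 2.9x4 ≥ 2.3   (carbon)
  x4 ≤ 4.7
  x1, x2, x3, x4 ≥ 0.
The optimal basis is {ferrosilicon, return scrap}; scrap grade B, pure iron drop out. The nickel and silicon requirements are met with equality.
So ferrosilicon = 1.284 kg, return scrap = 1.6 kg.
Total cost: 2.82·1.284 + 0.28·1.6 = 4.0689.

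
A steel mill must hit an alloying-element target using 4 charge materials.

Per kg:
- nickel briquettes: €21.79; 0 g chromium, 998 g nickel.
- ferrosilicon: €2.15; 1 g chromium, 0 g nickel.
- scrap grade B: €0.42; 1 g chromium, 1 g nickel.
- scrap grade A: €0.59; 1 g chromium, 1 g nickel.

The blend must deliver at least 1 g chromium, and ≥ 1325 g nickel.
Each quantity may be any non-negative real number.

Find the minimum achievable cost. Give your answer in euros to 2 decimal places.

€29.33

This is a linear program. Let x1 = kg of nickel briquettes, x2 = kg of ferrosilicon, x3 = kg of scrap grade B, x4 = kg of scrap grade A.
Minimize 21.79x1 + 2.15x2 + 0.42x3 + 0.59x4 with:
  1x2 + 1x3 + 1x4 ≥ 1   (chromium)
  998x1 + 1x3 + 1x4 ≥ 1325   (nickel)
  x1, x2, x3, x4 ≥ 0.
The minimum-cost mix takes nothing from ferrosilicon, scrap grade A — only nickel briquettes, scrap grade B. The chromium and nickel requirements are met with equality.
Solving gives x1 = 1.3267, x3 = 1.
Hence cost = 21.79·1.3267 + 0.42·1 = €29.3288.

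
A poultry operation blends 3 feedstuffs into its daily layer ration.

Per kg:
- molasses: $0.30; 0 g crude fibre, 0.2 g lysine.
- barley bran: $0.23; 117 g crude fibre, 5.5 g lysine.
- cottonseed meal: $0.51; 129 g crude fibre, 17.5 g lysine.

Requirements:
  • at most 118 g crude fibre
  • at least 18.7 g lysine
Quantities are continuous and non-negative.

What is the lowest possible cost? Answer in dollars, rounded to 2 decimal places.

Let x1 = kg of molasses, x2 = kg of barley bran, x3 = kg of cottonseed meal.
Minimize 0.3x1 + 0.23x2 + 0.51x3 with:
  117x2 + 129x3 ≤ 118   (crude fibre)
  0.2x1 + 5.5x2 + 17.5x3 ≥ 18.7   (lysine)
  x1, x2, x3 ≥ 0.
The cheapest feasible vertex uses only molasses, cottonseed meal; barley bran is not used. Binding constraints: crude fibre and lysine.
Solving gives x1 = 13.46, x3 = 0.9147.
Cost = 0.3·13.46 + 0.51·0.9147 = 4.5045.

$4.50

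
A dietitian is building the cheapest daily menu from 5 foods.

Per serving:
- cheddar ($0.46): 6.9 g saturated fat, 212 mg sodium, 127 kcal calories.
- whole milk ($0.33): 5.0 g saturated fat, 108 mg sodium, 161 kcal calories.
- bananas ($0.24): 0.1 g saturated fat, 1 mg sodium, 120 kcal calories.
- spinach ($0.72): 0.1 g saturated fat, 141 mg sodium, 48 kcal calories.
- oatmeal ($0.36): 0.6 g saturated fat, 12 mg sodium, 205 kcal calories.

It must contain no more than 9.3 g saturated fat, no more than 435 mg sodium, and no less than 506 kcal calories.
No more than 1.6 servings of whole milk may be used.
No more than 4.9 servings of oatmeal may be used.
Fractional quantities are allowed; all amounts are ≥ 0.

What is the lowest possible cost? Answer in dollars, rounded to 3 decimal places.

Set it up as a linear program. Let x1 = servings of cheddar, x2 = servings of whole milk, x3 = servings of bananas, x4 = servings of spinach, x5 = servings of oatmeal.
Minimise 0.46x1 + 0.33x2 + 0.24x3 + 0.72x4 + 0.36x5 subject to:
  6.9x1 + 5x2 + 0.1x3 + 0.1x4 + 0.6x5 ≤ 9.3   (saturated fat)
  212x1 + 108x2 + 1x3 + 141x4 + 12x5 ≤ 435   (sodium)
  127x1 + 161x2 + 120x3 + 48x4 + 205x5 ≥ 506   (calories)
  x2 ≤ 1.6
  x5 ≤ 4.9
  x1, x2, x3, x4, x5 ≥ 0.
The cheapest feasible vertex uses only oatmeal; cheddar, whole milk, bananas, spinach are not used. The calories requirement is met with equality.
That vertex is x5 = 2.4683.
Objective = 0.36·2.4683 = 0.88859.

$0.889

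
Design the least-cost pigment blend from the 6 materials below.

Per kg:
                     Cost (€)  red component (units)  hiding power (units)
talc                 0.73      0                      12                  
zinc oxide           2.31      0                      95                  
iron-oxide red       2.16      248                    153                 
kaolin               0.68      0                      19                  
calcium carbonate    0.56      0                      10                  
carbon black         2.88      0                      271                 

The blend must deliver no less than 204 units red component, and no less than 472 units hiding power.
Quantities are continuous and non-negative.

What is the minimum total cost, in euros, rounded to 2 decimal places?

Let x1 = kg of talc, x2 = kg of zinc oxide, x3 = kg of iron-oxide red, x4 = kg of kaolin, x5 = kg of calcium carbonate, x6 = kg of carbon black.
Minimize 0.73x1 + 2.31x2 + 2.16x3 + 0.68x4 + 0.56x5 + 2.88x6 subject to:
  248x3 ≥ 204   (red component)
  12x1 + 95x2 + 153x3 + 19x4 + 10x5 + 271x6 ≥ 472   (hiding power)
  x1, x2, x3, x4, x5, x6 ≥ 0.
The cheapest feasible vertex uses only iron-oxide red, carbon black; talc, zinc oxide, kaolin, calcium carbonate are not used. There the red component and hiding power constraints are tight.
So iron-oxide red = 0.82258 kg, carbon black = 1.2773 kg.
Total cost: 2.16·0.82258 + 2.88·1.2773 = 5.4554.

€5.46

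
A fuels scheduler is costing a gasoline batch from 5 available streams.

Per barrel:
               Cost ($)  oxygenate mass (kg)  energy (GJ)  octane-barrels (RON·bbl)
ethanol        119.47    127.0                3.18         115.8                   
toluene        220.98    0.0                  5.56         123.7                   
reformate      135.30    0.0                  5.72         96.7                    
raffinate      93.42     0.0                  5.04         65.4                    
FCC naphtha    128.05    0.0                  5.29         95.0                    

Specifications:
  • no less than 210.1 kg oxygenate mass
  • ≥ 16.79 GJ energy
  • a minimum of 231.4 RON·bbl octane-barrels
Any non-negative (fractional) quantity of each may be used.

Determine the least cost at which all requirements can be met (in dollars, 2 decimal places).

Treat it as an LP. Let x1 = barrels of ethanol, x2 = barrels of toluene, x3 = barrels of reformate, x4 = barrels of raffinate, x5 = barrels of FCC naphtha.
min 119.47x1 + 220.98x2 + 135.3x3 + 93.42x4 + 128.05x5 s.t.:
  127x1 ≥ 210.1   (oxygenate mass)
  3.18x1 + 5.56x2 + 5.72x3 + 5.04x4 + 5.29x5 ≥ 16.79   (energy)
  115.8x1 + 123.7x2 + 96.7x3 + 65.4x4 + 95x5 ≥ 231.4   (octane-barrels)
  x1, x2, x3, x4, x5 ≥ 0.
The minimum-cost mix takes nothing from toluene, reformate, FCC naphtha — only ethanol, raffinate. There the oxygenate mass and energy constraints are tight.
Solving gives x1 = 1.654, x4 = 2.288.
Objective = 119.47·1.654 + 93.42·2.288 = 411.3483.

$411.35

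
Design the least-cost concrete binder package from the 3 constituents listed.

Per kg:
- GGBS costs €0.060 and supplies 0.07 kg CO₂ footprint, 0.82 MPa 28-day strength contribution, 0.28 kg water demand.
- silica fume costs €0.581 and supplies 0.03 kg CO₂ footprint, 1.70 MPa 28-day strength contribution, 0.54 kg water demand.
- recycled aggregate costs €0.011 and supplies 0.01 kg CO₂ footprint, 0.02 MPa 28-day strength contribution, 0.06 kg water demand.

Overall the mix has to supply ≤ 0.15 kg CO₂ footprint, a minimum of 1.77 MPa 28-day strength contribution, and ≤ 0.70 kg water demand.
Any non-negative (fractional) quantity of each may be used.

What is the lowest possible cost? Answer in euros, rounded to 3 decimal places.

€0.134

Let x1 = kg of GGBS, x2 = kg of silica fume, x3 = kg of recycled aggregate.
Minimize 0.06x1 + 0.581x2 + 0.011x3 with:
  0.07x1 + 0.03x2 + 0.01x3 ≤ 0.15   (CO₂ footprint)
  0.82x1 + 1.7x2 + 0.02x3 ≥ 1.77   (28-day strength contribution)
  0.28x1 + 0.54x2 + 0.06x3 ≤ 0.7   (water demand)
  x1, x2, x3 ≥ 0.
The minimum-cost mix takes nothing from recycled aggregate — only GGBS, silica fume. The CO₂ footprint and 28-day strength contribution requirements are met with equality.
Optimal quantities: GGBS = 2.139 kg, silica fume = 0.009534 kg.
Cost = 0.06·2.139 + 0.581·0.009534 = 0.13388.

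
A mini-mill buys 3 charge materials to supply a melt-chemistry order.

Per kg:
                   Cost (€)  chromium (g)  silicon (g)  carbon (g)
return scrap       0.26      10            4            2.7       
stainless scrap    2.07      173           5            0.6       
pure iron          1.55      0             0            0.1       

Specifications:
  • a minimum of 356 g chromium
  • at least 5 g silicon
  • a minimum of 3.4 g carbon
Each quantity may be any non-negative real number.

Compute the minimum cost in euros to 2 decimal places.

€4.37

Set it up as a linear program. Let x1 = kg of return scrap, x2 = kg of stainless scrap, x3 = kg of pure iron.
Minimize 0.26x1 + 2.07x2 + 1.55x3 subject to:
  10x1 + 173x2 ≥ 356   (chromium)
  4x1 + 5x2 ≥ 5   (silicon)
  2.7x1 + 0.6x2 + 0.1x3 ≥ 3.4   (carbon)
  x1, x2, x3 ≥ 0.
At the optimum only return scrap, stainless scrap are positive (pure iron = 0). Binding constraints: chromium and carbon.
Optimal quantities: return scrap = 0.8124 kg, stainless scrap = 2.011 kg.
Hence cost = 0.26·0.8124 + 2.07·2.011 = €4.3740.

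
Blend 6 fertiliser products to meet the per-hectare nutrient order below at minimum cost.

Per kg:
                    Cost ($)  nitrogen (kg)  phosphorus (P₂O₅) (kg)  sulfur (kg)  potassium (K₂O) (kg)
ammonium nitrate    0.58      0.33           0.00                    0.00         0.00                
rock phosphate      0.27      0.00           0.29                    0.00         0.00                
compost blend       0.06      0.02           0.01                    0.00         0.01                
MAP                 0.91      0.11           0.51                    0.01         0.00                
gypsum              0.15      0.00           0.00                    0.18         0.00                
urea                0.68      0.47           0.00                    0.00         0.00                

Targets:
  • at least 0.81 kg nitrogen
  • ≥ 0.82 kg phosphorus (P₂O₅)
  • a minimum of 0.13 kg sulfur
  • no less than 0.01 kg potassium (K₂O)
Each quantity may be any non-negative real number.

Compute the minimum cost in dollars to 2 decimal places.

$2.07

This is a linear program. Let x1 = kg of ammonium nitrate, x2 = kg of rock phosphate, x3 = kg of compost blend, x4 = kg of MAP, x5 = kg of gypsum, x6 = kg of urea.
Minimize 0.58x1 + 0.27x2 + 0.06x3 + 0.91x4 + 0.15x5 + 0.68x6 subject to:
  0.33x1 + 0.02x3 + 0.11x4 + 0.47x6 ≥ 0.81   (nitrogen)
  0.29x2 + 0.01x3 + 0.51x4 ≥ 0.82   (phosphorus (P₂O₅))
  0.01x4 + 0.18x5 ≥ 0.13   (sulfur)
  0.01x3 ≥ 0.01   (potassium (K₂O))
  x1, x2, x3, x4, x5, x6 ≥ 0.
The minimum-cost mix takes nothing from ammonium nitrate, MAP — only rock phosphate, compost blend, gypsum, urea. Binding constraints: nitrogen, phosphorus (P₂O₅), sulfur, potassium (K₂O).
So rock phosphate = 2.793 kg, compost blend = 1 kg, gypsum = 0.7222 kg, urea = 1.681 kg.
Hence cost = 0.27·2.793 + 0.06·1 + 0.15·0.7222 + 0.68·1.681 = $2.0655.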